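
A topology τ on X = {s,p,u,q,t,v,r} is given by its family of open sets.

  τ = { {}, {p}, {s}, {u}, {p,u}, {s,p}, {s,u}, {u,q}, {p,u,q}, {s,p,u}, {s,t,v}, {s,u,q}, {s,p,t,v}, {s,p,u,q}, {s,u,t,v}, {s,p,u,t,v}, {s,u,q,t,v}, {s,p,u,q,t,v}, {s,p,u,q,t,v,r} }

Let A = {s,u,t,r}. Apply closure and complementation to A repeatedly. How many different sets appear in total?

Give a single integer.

cl via duality: int({p,q,v}) = {p}, so X∖{p} = {s,u,q,t,v,r}
Write k for closure, c for complement:
  1. A     = {s,u,t,r}
  2. kA    = {s,u,q,t,v,r}
  3. cA    = {p,q,v}
  4. ckA   = {p}
  5. kcA   = {p,q,t,v,r}
  6. kckA  = {p,r}
  7. ckcA  = {s,u}
  8. ckckA = {s,u,q,t,v}
applying k or c yields no new set

8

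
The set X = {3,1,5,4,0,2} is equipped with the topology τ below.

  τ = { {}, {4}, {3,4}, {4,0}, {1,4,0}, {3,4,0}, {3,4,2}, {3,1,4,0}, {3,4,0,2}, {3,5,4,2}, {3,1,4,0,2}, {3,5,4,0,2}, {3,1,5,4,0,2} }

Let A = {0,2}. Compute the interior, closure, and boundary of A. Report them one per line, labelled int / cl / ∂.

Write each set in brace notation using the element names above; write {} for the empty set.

interior: largest open inside A is {} (from {})
cl via duality: int({3,1,5,4}) = {3,4}, so X∖{3,4} = {1,5,0,2}
cl∖int = {1,5,0,2}

int(A) = {}
cl(A)  = {1,5,0,2}
∂A     = {1,5,0,2}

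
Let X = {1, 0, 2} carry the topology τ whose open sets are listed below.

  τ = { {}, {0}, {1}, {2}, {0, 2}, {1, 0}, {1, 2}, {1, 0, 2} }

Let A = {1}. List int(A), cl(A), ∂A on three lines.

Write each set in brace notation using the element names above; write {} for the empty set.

int(A) = {1}
cl(A)  = {1}
∂A     = {}

U open, U⊆A: {}, {1}. int(A) = ⋃ = {1}
X∖A={0, 2}, int(X∖A)={0, 2}, hence cl(A)={1}
∂A: remove int from cl → {}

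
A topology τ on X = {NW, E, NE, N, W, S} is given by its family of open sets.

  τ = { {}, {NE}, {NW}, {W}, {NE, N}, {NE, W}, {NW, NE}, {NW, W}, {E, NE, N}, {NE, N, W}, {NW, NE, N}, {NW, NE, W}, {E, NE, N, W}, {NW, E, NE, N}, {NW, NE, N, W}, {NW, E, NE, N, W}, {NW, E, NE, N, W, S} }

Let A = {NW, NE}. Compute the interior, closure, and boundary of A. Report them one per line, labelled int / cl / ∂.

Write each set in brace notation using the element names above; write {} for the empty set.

open subsets of A: {}, {NW}, {NE}, {NW, NE}; so int(A) = {NW, NE}
closure: X∖int(X∖A) = X∖{W} = {NW, E, NE, N, S}
∂A = {NW, E, NE, N, S} minus {NW, NE} = {E, N, S}

int(A) = {NW, NE}
cl(A)  = {NW, E, NE, N, S}
∂A     = {E, N, S}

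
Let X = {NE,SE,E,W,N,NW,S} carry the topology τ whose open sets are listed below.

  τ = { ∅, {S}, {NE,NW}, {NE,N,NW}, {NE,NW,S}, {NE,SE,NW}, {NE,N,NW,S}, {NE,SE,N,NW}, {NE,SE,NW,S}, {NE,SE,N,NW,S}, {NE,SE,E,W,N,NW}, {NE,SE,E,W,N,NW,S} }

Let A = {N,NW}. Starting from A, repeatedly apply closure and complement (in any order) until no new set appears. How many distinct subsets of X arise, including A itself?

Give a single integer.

6

closure: X∖int(X∖A) = X∖{S} = {NE,SE,E,W,N,NW}
Let k=closure and c=complement:
  1. A     = {N,NW}
  2. kA    = {NE,SE,E,W,N,NW}
  3. cA    = {NE,SE,E,W,S}
  4. ckA   = {S}
  5. kcA   = {NE,SE,E,W,N,NW,S}
  6. ckcA  = ∅
— saturated at 6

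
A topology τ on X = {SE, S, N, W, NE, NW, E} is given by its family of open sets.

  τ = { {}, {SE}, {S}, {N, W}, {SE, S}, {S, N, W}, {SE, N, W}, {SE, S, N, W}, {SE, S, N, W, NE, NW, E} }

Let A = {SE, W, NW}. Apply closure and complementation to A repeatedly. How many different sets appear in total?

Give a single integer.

complement {S, N, NE, E}; its interior {S}; cl(A) = X∖{S} = {SE, N, W, NE, NW, E}
With k = closure, c = complement:
  1. A     = {SE, W, NW}
  2. kA    = {SE, N, W, NE, NW, E}
  3. cA    = {S, N, NE, E}
  4. ckA   = {S}
  5. kcA   = {S, N, W, NE, NW, E}
  6. kckA  = {S, NE, NW, E}
  7. ckcA  = {SE}
  8. ckckA = {SE, N, W}
  9. kckcA = {SE, NE, NW, E}
  10. ckckcA = {S, N, W}
k, c of each give nothing new

10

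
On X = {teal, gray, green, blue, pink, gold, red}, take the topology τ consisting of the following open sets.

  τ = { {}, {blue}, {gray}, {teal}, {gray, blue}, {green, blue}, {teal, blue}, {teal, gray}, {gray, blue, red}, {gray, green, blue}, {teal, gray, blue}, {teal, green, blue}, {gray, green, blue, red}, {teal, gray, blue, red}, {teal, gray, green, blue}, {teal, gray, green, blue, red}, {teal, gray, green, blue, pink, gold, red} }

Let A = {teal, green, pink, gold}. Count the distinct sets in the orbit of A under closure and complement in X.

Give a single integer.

complement {gray, blue, red}; its interior {gray, blue, red}; cl(A) = X∖{gray, blue, red} = {teal, green, pink, gold}
With k = closure, c = complement:
  1. A     = {teal, green, pink, gold}
  2. cA    = {gray, blue, red}
  3. kcA   = {gray, green, blue, pink, gold, red}
  4. ckcA  = {teal}
  5. kckcA = {teal, pink, gold}
  6. ckckcA = {gray, green, blue, red}
k, c of each give nothing new

6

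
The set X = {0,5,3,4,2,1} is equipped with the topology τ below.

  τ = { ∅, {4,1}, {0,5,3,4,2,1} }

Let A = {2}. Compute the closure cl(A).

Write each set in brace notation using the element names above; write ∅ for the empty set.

{0,5,3,2}

closure: X∖int(X∖A) = X∖{4,1} = {0,5,3,2}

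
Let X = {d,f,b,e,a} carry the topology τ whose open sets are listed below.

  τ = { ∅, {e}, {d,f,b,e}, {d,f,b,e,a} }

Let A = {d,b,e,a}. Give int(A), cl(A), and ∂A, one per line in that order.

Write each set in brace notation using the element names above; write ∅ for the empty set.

U open, U⊆A: ∅, {e}. int(A) = ⋃ = {e}
X∖A={f}, int(X∖A)=∅, hence cl(A)={d,f,b,e,a}
∂A: remove int from cl → {d,f,b,a}

int(A) = {e}
cl(A)  = {d,f,b,e,a}
∂A     = {d,f,b,a}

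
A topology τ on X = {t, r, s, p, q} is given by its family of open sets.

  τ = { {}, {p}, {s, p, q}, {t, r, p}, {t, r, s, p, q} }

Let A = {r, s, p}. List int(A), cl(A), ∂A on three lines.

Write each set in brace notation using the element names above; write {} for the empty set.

int(A) = {p}
cl(A)  = {t, r, s, p, q}
∂A     = {t, r, s, q}

opens ⊆ A: {}, {p}; union → int = {p}
complement {t, q}; its interior {}; cl(A) = X∖{} = {t, r, s, p, q}
boundary = {t, r, s, p, q} ∖ {p} = {t, r, s, q}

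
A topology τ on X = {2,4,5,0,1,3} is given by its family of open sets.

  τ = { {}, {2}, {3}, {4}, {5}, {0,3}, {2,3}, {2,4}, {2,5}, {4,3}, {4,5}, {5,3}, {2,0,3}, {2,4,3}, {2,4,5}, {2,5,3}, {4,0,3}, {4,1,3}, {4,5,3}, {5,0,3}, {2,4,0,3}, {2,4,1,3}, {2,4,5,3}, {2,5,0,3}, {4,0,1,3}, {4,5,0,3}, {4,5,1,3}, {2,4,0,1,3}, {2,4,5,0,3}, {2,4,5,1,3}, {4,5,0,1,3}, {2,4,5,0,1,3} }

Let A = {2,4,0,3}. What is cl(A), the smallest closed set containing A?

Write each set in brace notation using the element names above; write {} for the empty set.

cl via duality: int({5,1}) = {5}, so X∖{5} = {2,4,0,1,3}

{2,4,0,1,3}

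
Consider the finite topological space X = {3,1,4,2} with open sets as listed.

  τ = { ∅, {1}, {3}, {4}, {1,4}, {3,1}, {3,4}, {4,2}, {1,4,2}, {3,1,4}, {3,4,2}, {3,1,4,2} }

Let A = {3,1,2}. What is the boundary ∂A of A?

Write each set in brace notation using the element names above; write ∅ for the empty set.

opens ⊆ A: ∅, {3}, {1}, {3,1}; union → int = {3,1}
complement {4}; its interior {4}; cl(A) = X∖{4} = {3,1,2}
boundary = {3,1,2} ∖ {3,1} = {2}

{2}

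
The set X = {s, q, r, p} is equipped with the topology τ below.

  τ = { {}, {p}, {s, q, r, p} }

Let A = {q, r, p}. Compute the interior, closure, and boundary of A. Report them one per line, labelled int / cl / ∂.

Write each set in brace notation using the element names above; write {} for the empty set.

int(A) = {p}
cl(A)  = {s, q, r, p}
∂A     = {s, q, r}

opens ⊆ A: {}, {p}; union → int = {p}
complement {s}; its interior {}; cl(A) = X∖{} = {s, q, r, p}
boundary = {s, q, r, p} ∖ {p} = {s, q, r}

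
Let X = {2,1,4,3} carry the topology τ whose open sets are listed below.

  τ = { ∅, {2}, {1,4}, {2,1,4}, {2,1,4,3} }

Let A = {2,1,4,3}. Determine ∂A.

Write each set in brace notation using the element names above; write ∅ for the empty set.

U open, U⊆A: ∅, {2}, {1,4}, {2,1,4}, {2,1,4,3}. int(A) = ⋃ = {2,1,4,3}
X∖A=∅, int(X∖A)=∅, hence cl(A)={2,1,4,3}
∂A: remove int from cl → ∅

∅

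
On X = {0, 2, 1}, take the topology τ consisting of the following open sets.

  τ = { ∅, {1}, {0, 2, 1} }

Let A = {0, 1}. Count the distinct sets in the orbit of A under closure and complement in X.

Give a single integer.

X∖A={2}, int(X∖A)=∅, hence cl(A)={0, 2, 1}
Orbit (k=closure, c=complement):
  1. A     = {0, 1}
  2. kA    = {0, 2, 1}
  3. cA    = {2}
  4. ckA   = ∅
  5. kcA   = {0, 2}
  6. ckcA  = {1}
(closed under both — stop)

6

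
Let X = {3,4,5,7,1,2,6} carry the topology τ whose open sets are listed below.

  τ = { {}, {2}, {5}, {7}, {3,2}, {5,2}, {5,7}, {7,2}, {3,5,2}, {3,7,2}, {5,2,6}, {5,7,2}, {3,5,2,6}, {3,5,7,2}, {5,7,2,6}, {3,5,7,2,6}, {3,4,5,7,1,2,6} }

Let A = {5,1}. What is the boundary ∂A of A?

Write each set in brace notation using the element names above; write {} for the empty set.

U open, U⊆A: {}, {5}. int(A) = ⋃ = {5}
X∖A={3,4,7,2,6}, int(X∖A)={3,7,2}, hence cl(A)={4,5,1,6}
∂A: remove int from cl → {4,1,6}

{4,1,6}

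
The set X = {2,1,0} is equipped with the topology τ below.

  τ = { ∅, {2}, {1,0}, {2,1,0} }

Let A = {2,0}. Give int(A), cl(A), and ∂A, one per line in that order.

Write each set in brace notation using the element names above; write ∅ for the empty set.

int(A) = {2}
cl(A)  = {2,1,0}
∂A     = {1,0}

interior: largest open inside A is {2} (from ∅, {2})
cl via duality: int({1}) = ∅, so X∖∅ = {2,1,0}
cl∖int = {1,0}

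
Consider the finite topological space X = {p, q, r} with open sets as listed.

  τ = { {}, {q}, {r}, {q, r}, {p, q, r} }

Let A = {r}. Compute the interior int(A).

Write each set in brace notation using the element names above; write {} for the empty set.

{r}

U open, U⊆A: {}, {r}. int(A) = ⋃ = {r}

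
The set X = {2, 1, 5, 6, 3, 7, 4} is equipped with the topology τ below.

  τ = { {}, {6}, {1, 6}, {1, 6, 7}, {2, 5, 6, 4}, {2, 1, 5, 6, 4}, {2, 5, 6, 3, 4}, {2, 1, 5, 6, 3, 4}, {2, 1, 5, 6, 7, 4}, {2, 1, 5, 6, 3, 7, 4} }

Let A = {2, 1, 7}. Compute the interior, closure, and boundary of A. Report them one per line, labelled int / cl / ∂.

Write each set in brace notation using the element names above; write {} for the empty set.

int(A) = {}
cl(A)  = {2, 1, 5, 3, 7, 4}
∂A     = {2, 1, 5, 3, 7, 4}

interior: largest open inside A is {} (from {})
cl via duality: int({5, 6, 3, 4}) = {6}, so X∖{6} = {2, 1, 5, 3, 7, 4}
cl∖int = {2, 1, 5, 3, 7, 4}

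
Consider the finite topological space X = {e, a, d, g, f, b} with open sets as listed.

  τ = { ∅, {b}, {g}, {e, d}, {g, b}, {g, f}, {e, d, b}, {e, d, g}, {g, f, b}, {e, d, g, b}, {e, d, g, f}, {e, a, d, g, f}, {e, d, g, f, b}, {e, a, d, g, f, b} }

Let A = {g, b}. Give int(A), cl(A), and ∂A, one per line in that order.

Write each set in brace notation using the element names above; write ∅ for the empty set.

int(A) = {g, b}
cl(A)  = {a, g, f, b}
∂A     = {a, f}

interior: largest open inside A is {g, b} (from ∅, {b}, {g}, {g, b})
cl via duality: int({e, a, d, f}) = {e, d}, so X∖{e, d} = {a, g, f, b}
cl∖int = {a, f}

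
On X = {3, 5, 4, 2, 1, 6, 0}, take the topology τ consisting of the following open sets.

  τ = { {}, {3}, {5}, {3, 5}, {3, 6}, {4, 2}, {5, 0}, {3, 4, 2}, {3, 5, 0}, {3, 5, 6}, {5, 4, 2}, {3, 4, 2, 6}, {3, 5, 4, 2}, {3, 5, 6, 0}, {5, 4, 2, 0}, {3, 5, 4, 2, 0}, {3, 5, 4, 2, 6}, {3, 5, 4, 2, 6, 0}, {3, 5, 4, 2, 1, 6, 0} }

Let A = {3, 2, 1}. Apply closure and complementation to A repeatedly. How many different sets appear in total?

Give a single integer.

12

complement {5, 4, 6, 0}; its interior {5, 0}; cl(A) = X∖{5, 0} = {3, 4, 2, 1, 6}
With k = closure, c = complement:
  1. A     = {3, 2, 1}
  2. kA    = {3, 4, 2, 1, 6}
  3. cA    = {5, 4, 6, 0}
  4. ckA   = {5, 0}
  5. kcA   = {5, 4, 2, 1, 6, 0}
  6. kckA  = {5, 1, 0}
  7. ckcA  = {3}
  8. ckckA = {3, 4, 2, 6}
  9. kckcA = {3, 1, 6}
  10. ckckcA = {5, 4, 2, 0}
  11. kckckcA = {5, 4, 2, 1, 0}
  12. ckckckcA = {3, 6}
k, c of each give nothing new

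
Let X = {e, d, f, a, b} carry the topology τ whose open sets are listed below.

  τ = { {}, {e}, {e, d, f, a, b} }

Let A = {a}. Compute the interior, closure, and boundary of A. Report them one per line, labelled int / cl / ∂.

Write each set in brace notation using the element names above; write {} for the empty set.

int(A) = {}
cl(A)  = {d, f, a, b}
∂A     = {d, f, a, b}

interior: largest open inside A is {} (from {})
cl via duality: int({e, d, f, b}) = {e}, so X∖{e} = {d, f, a, b}
cl∖int = {d, f, a, b}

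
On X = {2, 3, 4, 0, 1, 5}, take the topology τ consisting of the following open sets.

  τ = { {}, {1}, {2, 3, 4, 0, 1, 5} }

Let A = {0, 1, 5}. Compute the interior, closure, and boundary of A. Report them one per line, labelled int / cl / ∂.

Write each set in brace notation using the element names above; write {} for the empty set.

opens ⊆ A: {}, {1}; union → int = {1}
complement {2, 3, 4}; its interior {}; cl(A) = X∖{} = {2, 3, 4, 0, 1, 5}
boundary = {2, 3, 4, 0, 1, 5} ∖ {1} = {2, 3, 4, 0, 5}

int(A) = {1}
cl(A)  = {2, 3, 4, 0, 1, 5}
∂A     = {2, 3, 4, 0, 5}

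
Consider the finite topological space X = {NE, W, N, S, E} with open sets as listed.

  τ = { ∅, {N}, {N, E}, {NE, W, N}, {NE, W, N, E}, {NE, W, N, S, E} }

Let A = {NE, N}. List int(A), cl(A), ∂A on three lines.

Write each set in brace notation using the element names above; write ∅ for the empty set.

open subsets of A: ∅, {N}; so int(A) = {N}
closure: X∖int(X∖A) = X∖∅ = {NE, W, N, S, E}
∂A = {NE, W, N, S, E} minus {N} = {NE, W, S, E}

int(A) = {N}
cl(A)  = {NE, W, N, S, E}
∂A     = {NE, W, S, E}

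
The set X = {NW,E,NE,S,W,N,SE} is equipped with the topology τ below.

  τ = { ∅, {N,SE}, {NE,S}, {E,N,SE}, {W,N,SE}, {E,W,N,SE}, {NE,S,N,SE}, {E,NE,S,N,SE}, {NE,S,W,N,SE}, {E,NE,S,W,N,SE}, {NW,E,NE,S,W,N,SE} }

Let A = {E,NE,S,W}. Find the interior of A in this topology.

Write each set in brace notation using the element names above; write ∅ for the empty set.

interior: largest open inside A is {NE,S} (from ∅, {NE,S})

{NE,S}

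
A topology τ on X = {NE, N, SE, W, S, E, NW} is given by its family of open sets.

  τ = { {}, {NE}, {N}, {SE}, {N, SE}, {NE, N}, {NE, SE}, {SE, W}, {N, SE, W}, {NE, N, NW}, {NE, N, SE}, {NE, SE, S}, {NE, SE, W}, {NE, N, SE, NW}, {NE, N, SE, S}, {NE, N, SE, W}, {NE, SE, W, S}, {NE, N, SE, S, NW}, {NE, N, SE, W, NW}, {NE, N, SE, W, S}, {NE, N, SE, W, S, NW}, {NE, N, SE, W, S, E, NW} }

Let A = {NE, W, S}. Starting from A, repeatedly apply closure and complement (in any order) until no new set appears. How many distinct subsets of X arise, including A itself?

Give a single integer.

cl via duality: int({N, SE, E, NW}) = {N, SE}, so X∖{N, SE} = {NE, W, S, E, NW}
Write k for closure, c for complement:
  1. A     = {NE, W, S}
  2. kA    = {NE, W, S, E, NW}
  3. cA    = {N, SE, E, NW}
  4. ckA   = {N, SE}
  5. kcA   = {N, SE, W, S, E, NW}
  6. ckcA  = {NE}
  7. kckcA = {NE, S, E, NW}
  8. ckckcA = {N, SE, W}
applying k or c yields no new set

8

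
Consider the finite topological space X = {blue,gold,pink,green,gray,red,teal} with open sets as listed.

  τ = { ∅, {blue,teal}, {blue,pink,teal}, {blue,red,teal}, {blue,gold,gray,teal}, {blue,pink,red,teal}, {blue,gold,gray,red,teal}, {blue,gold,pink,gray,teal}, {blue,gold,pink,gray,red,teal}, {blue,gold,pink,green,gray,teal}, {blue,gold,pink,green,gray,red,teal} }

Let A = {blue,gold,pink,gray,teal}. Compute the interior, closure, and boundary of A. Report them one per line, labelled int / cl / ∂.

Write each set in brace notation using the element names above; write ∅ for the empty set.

interior: largest open inside A is {blue,gold,pink,gray,teal} (from ∅, {blue,teal}, {blue,pink,teal}, {blue,gold,gray,teal}, {blue,gold,pink,gray,teal})
cl via duality: int({green,red}) = ∅, so X∖∅ = {blue,gold,pink,green,gray,red,teal}
cl∖int = {green,red}

int(A) = {blue,gold,pink,gray,teal}
cl(A)  = {blue,gold,pink,green,gray,red,teal}
∂A     = {green,red}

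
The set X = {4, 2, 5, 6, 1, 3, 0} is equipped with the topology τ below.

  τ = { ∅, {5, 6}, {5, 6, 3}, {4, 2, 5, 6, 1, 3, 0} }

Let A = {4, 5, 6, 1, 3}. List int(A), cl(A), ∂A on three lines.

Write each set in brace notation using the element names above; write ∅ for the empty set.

int(A) = {5, 6, 3}
cl(A)  = {4, 2, 5, 6, 1, 3, 0}
∂A     = {4, 2, 1, 0}

U open, U⊆A: ∅, {5, 6}, {5, 6, 3}. int(A) = ⋃ = {5, 6, 3}
X∖A={2, 0}, int(X∖A)=∅, hence cl(A)={4, 2, 5, 6, 1, 3, 0}
∂A: remove int from cl → {4, 2, 1, 0}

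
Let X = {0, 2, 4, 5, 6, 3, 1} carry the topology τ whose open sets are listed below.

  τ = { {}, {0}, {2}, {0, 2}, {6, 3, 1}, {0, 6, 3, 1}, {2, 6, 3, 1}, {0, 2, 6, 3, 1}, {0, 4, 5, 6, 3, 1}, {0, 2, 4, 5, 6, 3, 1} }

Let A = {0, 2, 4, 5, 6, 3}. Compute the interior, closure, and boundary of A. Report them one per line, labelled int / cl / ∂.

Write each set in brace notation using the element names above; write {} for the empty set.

int(A) = {0, 2}
cl(A)  = {0, 2, 4, 5, 6, 3, 1}
∂A     = {4, 5, 6, 3, 1}

U open, U⊆A: {}, {0}, {2}, {0, 2}. int(A) = ⋃ = {0, 2}
X∖A={1}, int(X∖A)={}, hence cl(A)={0, 2, 4, 5, 6, 3, 1}
∂A: remove int from cl → {4, 5, 6, 3, 1}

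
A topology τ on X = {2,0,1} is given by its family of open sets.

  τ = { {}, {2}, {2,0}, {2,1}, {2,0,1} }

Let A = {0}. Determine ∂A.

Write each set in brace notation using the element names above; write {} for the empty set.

open subsets of A: {}; so int(A) = {}
closure: X∖int(X∖A) = X∖{2,1} = {0}
∂A = {0} minus {} = {0}

{0}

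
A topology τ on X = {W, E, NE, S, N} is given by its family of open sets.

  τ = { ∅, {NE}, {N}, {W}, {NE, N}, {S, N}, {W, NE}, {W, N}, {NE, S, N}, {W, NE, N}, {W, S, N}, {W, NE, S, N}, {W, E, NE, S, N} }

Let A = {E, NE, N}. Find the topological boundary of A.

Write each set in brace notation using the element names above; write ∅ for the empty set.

U open, U⊆A: ∅, {N}, {NE}, {NE, N}. int(A) = ⋃ = {NE, N}
X∖A={W, S}, int(X∖A)={W}, hence cl(A)={E, NE, S, N}
∂A: remove int from cl → {E, S}

{E, S}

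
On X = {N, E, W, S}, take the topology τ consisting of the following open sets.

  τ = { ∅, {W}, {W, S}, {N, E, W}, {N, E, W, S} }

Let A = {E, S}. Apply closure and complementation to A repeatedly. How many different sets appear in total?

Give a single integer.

X∖A={N, W}, int(X∖A)={W}, hence cl(A)={N, E, S}
Orbit (k=closure, c=complement):
  1. A     = {E, S}
  2. kA    = {N, E, S}
  3. cA    = {N, W}
  4. ckA   = {W}
  5. kcA   = {N, E, W, S}
  6. ckcA  = ∅
(closed under both — stop)

6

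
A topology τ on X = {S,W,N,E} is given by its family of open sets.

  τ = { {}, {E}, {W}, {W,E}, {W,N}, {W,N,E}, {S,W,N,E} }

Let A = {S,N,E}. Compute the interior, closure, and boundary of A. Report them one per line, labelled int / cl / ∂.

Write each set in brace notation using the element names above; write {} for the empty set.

U open, U⊆A: {}, {E}. int(A) = ⋃ = {E}
X∖A={W}, int(X∖A)={W}, hence cl(A)={S,N,E}
∂A: remove int from cl → {S,N}

int(A) = {E}
cl(A)  = {S,N,E}
∂A     = {S,N}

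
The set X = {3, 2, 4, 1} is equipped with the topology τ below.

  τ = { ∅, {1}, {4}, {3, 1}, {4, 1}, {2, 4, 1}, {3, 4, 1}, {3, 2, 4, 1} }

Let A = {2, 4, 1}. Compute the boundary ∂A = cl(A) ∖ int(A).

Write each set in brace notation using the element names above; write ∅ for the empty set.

U open, U⊆A: ∅, {4}, {1}, {4, 1}, {2, 4, 1}. int(A) = ⋃ = {2, 4, 1}
X∖A={3}, int(X∖A)=∅, hence cl(A)={3, 2, 4, 1}
∂A: remove int from cl → {3}

{3}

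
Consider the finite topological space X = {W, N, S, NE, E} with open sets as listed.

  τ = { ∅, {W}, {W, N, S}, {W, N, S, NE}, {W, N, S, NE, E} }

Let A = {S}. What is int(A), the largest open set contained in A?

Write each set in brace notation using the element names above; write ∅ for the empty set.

∅

open subsets of A: ∅; so int(A) = ∅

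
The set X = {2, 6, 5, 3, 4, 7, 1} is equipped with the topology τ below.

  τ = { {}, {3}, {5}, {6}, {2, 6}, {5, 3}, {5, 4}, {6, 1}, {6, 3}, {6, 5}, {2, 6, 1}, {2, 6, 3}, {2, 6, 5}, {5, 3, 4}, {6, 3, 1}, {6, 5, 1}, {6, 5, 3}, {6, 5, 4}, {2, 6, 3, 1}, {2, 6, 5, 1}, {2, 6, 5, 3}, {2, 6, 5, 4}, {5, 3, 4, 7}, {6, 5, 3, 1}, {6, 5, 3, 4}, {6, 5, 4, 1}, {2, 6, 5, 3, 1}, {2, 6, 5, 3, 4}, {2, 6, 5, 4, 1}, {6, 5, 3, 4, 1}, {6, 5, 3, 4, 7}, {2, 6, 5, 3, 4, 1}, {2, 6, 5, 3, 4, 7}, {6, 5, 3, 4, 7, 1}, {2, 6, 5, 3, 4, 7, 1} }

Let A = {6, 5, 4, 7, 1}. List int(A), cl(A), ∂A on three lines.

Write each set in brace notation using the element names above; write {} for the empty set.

int(A) = {6, 5, 4, 1}
cl(A)  = {2, 6, 5, 4, 7, 1}
∂A     = {2, 7}

interior: largest open inside A is {6, 5, 4, 1} (from {}, {6}, {5}, {6, 1}, {5, 4}, {6, 5}, {6, 5, 1}, {6, 5, 4}, {6, 5, 4, 1})
cl via duality: int({2, 3}) = {3}, so X∖{3} = {2, 6, 5, 4, 7, 1}
cl∖int = {2, 7}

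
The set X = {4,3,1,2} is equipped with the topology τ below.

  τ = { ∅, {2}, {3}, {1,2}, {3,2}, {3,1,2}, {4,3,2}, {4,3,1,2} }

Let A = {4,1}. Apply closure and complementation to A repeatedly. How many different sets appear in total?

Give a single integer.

closure: X∖int(X∖A) = X∖{3,2} = {4,1}
Let k=closure and c=complement:
  1. A     = {4,1}
  2. cA    = {3,2}
  3. kcA   = {4,3,1,2}
  4. ckcA  = ∅
— saturated at 4

4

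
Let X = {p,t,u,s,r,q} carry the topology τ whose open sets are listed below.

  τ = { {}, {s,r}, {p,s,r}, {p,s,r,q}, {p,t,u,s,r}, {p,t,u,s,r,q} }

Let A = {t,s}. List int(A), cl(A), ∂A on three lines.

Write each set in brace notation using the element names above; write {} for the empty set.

int(A) = {}
cl(A)  = {p,t,u,s,r,q}
∂A     = {p,t,u,s,r,q}

U open, U⊆A: {}. int(A) = ⋃ = {}
X∖A={p,u,r,q}, int(X∖A)={}, hence cl(A)={p,t,u,s,r,q}
∂A: remove int from cl → {p,t,u,s,r,q}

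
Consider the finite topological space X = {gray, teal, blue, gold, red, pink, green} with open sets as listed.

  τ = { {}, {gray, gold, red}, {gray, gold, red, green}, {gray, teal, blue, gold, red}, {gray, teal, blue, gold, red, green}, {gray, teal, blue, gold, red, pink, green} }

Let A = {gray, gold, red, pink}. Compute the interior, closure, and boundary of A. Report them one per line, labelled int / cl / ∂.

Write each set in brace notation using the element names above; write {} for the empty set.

int(A) = {gray, gold, red}
cl(A)  = {gray, teal, blue, gold, red, pink, green}
∂A     = {teal, blue, pink, green}

opens ⊆ A: {}, {gray, gold, red}; union → int = {gray, gold, red}
complement {teal, blue, green}; its interior {}; cl(A) = X∖{} = {gray, teal, blue, gold, red, pink, green}
boundary = {gray, teal, blue, gold, red, pink, green} ∖ {gray, gold, red} = {teal, blue, pink, green}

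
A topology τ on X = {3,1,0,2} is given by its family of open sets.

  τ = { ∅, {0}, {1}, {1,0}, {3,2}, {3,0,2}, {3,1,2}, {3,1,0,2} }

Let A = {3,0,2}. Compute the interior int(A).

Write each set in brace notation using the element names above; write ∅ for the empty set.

open subsets of A: ∅, {0}, {3,2}, {3,0,2}; so int(A) = {3,0,2}

{3,0,2}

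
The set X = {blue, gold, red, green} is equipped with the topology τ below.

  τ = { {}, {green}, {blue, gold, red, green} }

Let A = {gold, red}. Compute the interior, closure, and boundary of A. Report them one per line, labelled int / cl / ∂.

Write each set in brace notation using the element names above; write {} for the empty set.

int(A) = {}
cl(A)  = {blue, gold, red}
∂A     = {blue, gold, red}

interior: largest open inside A is {} (from {})
cl via duality: int({blue, green}) = {green}, so X∖{green} = {blue, gold, red}
cl∖int = {blue, gold, red}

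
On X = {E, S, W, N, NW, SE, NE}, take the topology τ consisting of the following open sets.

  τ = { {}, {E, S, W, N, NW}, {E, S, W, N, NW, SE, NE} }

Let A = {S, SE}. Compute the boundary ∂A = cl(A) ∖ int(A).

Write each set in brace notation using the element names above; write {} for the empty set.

{E, S, W, N, NW, SE, NE}

interior: largest open inside A is {} (from {})
cl via duality: int({E, W, N, NW, NE}) = {}, so X∖{} = {E, S, W, N, NW, SE, NE}
cl∖int = {E, S, W, N, NW, SE, NE}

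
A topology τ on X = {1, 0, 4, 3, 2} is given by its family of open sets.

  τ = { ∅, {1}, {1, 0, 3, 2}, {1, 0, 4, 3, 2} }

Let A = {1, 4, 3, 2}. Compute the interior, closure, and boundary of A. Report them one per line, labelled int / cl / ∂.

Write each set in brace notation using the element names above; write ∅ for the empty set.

U open, U⊆A: ∅, {1}. int(A) = ⋃ = {1}
X∖A={0}, int(X∖A)=∅, hence cl(A)={1, 0, 4, 3, 2}
∂A: remove int from cl → {0, 4, 3, 2}

int(A) = {1}
cl(A)  = {1, 0, 4, 3, 2}
∂A     = {0, 4, 3, 2}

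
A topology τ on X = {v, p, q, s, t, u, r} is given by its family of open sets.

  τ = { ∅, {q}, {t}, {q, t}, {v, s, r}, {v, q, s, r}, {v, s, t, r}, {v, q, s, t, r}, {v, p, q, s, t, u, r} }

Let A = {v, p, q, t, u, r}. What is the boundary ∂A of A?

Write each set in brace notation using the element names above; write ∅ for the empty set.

open subsets of A: ∅, {t}, {q}, {q, t}; so int(A) = {q, t}
closure: X∖int(X∖A) = X∖∅ = {v, p, q, s, t, u, r}
∂A = {v, p, q, s, t, u, r} minus {q, t} = {v, p, s, u, r}

{v, p, s, u, r}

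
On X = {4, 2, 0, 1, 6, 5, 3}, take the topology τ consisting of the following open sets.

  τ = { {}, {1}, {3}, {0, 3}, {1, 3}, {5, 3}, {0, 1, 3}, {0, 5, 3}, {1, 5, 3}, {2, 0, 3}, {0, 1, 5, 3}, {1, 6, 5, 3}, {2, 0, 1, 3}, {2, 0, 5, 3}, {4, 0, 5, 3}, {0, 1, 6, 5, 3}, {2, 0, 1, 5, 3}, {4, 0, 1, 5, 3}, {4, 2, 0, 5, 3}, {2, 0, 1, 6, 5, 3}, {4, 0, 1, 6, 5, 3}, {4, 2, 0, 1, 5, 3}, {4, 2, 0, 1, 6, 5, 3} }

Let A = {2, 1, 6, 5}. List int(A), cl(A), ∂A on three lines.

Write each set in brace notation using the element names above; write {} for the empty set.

int(A) = {1}
cl(A)  = {4, 2, 1, 6, 5}
∂A     = {4, 2, 6, 5}

open subsets of A: {}, {1}; so int(A) = {1}
closure: X∖int(X∖A) = X∖{0, 3} = {4, 2, 1, 6, 5}
∂A = {4, 2, 1, 6, 5} minus {1} = {4, 2, 6, 5}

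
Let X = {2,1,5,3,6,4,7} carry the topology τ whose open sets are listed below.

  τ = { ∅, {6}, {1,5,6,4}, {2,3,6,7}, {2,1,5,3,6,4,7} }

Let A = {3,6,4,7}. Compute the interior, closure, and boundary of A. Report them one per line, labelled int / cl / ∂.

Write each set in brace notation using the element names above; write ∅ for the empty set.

open subsets of A: ∅, {6}; so int(A) = {6}
closure: X∖int(X∖A) = X∖∅ = {2,1,5,3,6,4,7}
∂A = {2,1,5,3,6,4,7} minus {6} = {2,1,5,3,4,7}

int(A) = {6}
cl(A)  = {2,1,5,3,6,4,7}
∂A     = {2,1,5,3,4,7}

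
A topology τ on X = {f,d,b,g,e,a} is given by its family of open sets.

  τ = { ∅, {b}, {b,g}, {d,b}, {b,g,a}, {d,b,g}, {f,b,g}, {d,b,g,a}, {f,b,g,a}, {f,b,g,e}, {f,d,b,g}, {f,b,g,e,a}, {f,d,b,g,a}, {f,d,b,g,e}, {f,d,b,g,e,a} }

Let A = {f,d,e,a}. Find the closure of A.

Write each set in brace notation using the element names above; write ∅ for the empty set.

cl via duality: int({b,g}) = {b,g}, so X∖{b,g} = {f,d,e,a}

{f,d,e,a}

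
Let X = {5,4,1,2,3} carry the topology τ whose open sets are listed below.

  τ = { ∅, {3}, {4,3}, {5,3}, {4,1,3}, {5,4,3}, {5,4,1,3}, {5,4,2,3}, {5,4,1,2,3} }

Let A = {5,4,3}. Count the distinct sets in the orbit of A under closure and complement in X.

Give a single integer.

4

closure: X∖int(X∖A) = X∖∅ = {5,4,1,2,3}
Let k=closure and c=complement:
  1. A     = {5,4,3}
  2. kA    = {5,4,1,2,3}
  3. cA    = {1,2}
  4. ckA   = ∅
— saturated at 4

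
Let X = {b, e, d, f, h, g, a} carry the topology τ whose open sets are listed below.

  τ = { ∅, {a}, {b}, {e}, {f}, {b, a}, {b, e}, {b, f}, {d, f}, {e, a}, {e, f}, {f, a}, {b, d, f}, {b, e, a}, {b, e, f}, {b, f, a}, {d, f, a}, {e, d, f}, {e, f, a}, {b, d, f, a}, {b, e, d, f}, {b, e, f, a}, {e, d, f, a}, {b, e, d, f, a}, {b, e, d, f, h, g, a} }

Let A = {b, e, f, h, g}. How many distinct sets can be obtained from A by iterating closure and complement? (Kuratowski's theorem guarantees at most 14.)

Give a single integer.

X∖A={d, a}, int(X∖A)={a}, hence cl(A)={b, e, d, f, h, g}
Orbit (k=closure, c=complement):
  1. A     = {b, e, f, h, g}
  2. kA    = {b, e, d, f, h, g}
  3. cA    = {d, a}
  4. ckA   = {a}
  5. kcA   = {d, h, g, a}
  6. kckA  = {h, g, a}
  7. ckcA  = {b, e, f}
  8. ckckA = {b, e, d, f}
(closed under both — stop)

8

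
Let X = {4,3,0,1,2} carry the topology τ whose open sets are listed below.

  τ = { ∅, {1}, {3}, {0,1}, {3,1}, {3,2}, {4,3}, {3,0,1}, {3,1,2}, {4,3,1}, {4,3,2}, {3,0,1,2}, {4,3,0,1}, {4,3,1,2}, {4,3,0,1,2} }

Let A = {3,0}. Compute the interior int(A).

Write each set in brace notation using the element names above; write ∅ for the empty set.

opens ⊆ A: ∅, {3}; union → int = {3}

{3}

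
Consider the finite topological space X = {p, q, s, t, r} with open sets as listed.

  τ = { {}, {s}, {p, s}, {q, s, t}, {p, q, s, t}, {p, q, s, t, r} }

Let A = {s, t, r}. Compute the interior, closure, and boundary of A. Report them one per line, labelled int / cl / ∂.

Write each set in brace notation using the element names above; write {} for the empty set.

int(A) = {s}
cl(A)  = {p, q, s, t, r}
∂A     = {p, q, t, r}

U open, U⊆A: {}, {s}. int(A) = ⋃ = {s}
X∖A={p, q}, int(X∖A)={}, hence cl(A)={p, q, s, t, r}
∂A: remove int from cl → {p, q, t, r}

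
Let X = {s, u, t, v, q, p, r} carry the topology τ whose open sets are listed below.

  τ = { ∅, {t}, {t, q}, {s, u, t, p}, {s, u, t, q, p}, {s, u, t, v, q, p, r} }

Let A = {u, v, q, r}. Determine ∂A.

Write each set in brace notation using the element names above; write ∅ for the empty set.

opens ⊆ A: ∅; union → int = ∅
complement {s, t, p}; its interior {t}; cl(A) = X∖{t} = {s, u, v, q, p, r}
boundary = {s, u, v, q, p, r} ∖ ∅ = {s, u, v, q, p, r}

{s, u, v, q, p, r}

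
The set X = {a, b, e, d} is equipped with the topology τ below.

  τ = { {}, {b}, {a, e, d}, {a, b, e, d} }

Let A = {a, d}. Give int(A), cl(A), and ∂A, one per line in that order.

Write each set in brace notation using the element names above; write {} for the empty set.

int(A) = {}
cl(A)  = {a, e, d}
∂A     = {a, e, d}

interior: largest open inside A is {} (from {})
cl via duality: int({b, e}) = {b}, so X∖{b} = {a, e, d}
cl∖int = {a, e, d}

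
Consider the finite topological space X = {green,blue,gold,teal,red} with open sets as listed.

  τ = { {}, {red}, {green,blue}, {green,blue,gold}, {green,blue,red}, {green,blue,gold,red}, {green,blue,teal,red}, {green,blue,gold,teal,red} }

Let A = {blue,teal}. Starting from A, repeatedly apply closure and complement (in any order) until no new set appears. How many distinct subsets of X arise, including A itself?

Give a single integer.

8

X∖A={green,gold,red}, int(X∖A)={red}, hence cl(A)={green,blue,gold,teal}
Orbit (k=closure, c=complement):
  1. A     = {blue,teal}
  2. kA    = {green,blue,gold,teal}
  3. cA    = {green,gold,red}
  4. ckA   = {red}
  5. kcA   = {green,blue,gold,teal,red}
  6. kckA  = {teal,red}
  7. ckcA  = {}
  8. ckckA = {green,blue,gold}
(closed under both — stop)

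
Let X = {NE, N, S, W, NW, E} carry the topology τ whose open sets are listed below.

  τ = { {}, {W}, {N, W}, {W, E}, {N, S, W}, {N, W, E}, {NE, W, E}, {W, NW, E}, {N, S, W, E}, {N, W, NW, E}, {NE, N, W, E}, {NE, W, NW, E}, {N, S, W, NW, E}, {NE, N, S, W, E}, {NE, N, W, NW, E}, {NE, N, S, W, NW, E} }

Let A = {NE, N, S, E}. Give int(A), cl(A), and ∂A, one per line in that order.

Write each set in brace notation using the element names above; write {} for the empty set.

int(A) = {}
cl(A)  = {NE, N, S, NW, E}
∂A     = {NE, N, S, NW, E}

U open, U⊆A: {}. int(A) = ⋃ = {}
X∖A={W, NW}, int(X∖A)={W}, hence cl(A)={NE, N, S, NW, E}
∂A: remove int from cl → {NE, N, S, NW, E}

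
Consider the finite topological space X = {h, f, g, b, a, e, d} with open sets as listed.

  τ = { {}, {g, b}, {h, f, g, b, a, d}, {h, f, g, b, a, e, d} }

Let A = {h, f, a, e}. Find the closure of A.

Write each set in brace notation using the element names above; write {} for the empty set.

{h, f, a, e, d}

cl via duality: int({g, b, d}) = {g, b}, so X∖{g, b} = {h, f, a, e, d}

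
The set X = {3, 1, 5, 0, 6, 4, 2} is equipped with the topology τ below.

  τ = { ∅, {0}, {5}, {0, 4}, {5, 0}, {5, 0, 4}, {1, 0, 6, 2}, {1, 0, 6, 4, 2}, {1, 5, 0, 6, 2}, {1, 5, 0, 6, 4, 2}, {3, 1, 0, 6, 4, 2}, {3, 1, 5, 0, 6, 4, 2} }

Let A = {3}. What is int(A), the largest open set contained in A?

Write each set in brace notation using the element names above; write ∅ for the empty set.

U open, U⊆A: ∅. int(A) = ⋃ = ∅

∅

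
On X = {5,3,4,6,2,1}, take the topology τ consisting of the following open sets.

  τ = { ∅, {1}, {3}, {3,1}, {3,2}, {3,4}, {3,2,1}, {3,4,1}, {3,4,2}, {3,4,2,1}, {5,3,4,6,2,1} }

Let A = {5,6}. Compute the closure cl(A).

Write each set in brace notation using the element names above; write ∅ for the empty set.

X∖A={3,4,2,1}, int(X∖A)={3,4,2,1}, hence cl(A)={5,6}

{5,6}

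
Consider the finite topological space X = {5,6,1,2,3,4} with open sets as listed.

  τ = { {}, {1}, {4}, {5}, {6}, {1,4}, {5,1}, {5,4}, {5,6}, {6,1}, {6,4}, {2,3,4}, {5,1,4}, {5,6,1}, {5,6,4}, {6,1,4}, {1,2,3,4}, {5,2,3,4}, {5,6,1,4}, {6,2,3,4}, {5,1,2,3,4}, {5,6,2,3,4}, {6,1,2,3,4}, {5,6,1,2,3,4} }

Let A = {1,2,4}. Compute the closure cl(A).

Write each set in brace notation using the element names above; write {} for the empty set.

{1,2,3,4}

cl via duality: int({5,6,3}) = {5,6}, so X∖{5,6} = {1,2,3,4}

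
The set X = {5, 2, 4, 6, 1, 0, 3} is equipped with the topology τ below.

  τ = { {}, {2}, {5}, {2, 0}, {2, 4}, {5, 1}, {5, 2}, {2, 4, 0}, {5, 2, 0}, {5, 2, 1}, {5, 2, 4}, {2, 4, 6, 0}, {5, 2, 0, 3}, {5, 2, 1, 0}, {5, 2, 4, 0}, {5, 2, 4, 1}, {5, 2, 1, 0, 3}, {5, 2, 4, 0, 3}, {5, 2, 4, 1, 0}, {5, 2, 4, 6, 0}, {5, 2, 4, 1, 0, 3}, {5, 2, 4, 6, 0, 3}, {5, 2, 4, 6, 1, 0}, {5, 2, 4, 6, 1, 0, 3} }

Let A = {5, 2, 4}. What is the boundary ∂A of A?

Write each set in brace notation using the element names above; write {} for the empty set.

{6, 1, 0, 3}

U open, U⊆A: {}, {2}, {5}, {5, 2}, {2, 4}, {5, 2, 4}. int(A) = ⋃ = {5, 2, 4}
X∖A={6, 1, 0, 3}, int(X∖A)={}, hence cl(A)={5, 2, 4, 6, 1, 0, 3}
∂A: remove int from cl → {6, 1, 0, 3}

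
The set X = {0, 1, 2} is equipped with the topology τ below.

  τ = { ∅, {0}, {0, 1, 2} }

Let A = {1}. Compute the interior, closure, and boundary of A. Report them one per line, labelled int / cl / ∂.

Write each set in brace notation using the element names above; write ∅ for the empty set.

int(A) = ∅
cl(A)  = {1, 2}
∂A     = {1, 2}

U open, U⊆A: ∅. int(A) = ⋃ = ∅
X∖A={0, 2}, int(X∖A)={0}, hence cl(A)={1, 2}
∂A: remove int from cl → {1, 2}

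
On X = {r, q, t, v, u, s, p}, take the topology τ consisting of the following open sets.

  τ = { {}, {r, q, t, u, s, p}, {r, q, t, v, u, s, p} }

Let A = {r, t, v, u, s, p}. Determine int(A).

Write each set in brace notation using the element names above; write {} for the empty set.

{}

open subsets of A: {}; so int(A) = {}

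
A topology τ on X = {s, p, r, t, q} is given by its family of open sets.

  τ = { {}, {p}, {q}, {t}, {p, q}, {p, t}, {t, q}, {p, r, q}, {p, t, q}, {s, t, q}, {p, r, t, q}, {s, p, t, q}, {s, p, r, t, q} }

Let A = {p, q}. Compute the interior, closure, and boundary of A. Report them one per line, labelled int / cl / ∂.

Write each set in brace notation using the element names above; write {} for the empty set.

int(A) = {p, q}
cl(A)  = {s, p, r, q}
∂A     = {s, r}

open subsets of A: {}, {q}, {p}, {p, q}; so int(A) = {p, q}
closure: X∖int(X∖A) = X∖{t} = {s, p, r, q}
∂A = {s, p, r, q} minus {p, q} = {s, r}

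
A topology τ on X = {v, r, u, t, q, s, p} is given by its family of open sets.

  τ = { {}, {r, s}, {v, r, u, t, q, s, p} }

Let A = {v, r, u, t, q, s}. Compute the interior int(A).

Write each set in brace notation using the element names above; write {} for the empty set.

{r, s}

opens ⊆ A: {}, {r, s}; union → int = {r, s}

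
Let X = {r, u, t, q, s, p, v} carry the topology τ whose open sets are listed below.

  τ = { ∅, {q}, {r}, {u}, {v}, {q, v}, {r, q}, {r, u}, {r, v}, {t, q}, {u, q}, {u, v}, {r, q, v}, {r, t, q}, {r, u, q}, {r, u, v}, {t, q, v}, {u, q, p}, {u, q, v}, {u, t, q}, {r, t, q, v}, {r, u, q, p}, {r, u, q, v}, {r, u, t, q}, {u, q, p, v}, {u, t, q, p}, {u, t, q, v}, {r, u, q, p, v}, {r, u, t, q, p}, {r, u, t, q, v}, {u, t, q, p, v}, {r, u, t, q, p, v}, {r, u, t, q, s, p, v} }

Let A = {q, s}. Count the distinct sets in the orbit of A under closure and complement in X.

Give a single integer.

closure: X∖int(X∖A) = X∖{r, u, v} = {t, q, s, p}
Let k=closure and c=complement:
  1. A     = {q, s}
  2. kA    = {t, q, s, p}
  3. cA    = {r, u, t, p, v}
  4. ckA   = {r, u, v}
  5. kcA   = {r, u, t, s, p, v}
  6. kckA  = {r, u, s, p, v}
  7. ckcA  = {q}
  8. ckckA = {t, q}
— saturated at 8

8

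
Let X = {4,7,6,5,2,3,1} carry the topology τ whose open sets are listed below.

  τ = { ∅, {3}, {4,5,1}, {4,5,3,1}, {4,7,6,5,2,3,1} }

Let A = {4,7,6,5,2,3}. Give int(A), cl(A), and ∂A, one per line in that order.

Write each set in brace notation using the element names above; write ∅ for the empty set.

int(A) = {3}
cl(A)  = {4,7,6,5,2,3,1}
∂A     = {4,7,6,5,2,1}

interior: largest open inside A is {3} (from ∅, {3})
cl via duality: int({1}) = ∅, so X∖∅ = {4,7,6,5,2,3,1}
cl∖int = {4,7,6,5,2,1}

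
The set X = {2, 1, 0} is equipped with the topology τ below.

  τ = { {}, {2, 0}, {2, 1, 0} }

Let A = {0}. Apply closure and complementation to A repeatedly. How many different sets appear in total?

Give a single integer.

closure: X∖int(X∖A) = X∖{} = {2, 1, 0}
Let k=closure and c=complement:
  1. A     = {0}
  2. kA    = {2, 1, 0}
  3. cA    = {2, 1}
  4. ckA   = {}
— saturated at 4

4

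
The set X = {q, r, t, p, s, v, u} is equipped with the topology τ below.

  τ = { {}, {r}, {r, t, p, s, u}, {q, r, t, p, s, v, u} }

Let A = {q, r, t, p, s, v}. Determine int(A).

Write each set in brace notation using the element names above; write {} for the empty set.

{r}

opens ⊆ A: {}, {r}; union → int = {r}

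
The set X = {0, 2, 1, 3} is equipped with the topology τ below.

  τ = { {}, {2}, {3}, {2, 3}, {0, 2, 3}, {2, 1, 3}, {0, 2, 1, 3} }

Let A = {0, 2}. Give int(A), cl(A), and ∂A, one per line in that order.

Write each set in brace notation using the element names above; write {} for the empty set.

int(A) = {2}
cl(A)  = {0, 2, 1}
∂A     = {0, 1}

open subsets of A: {}, {2}; so int(A) = {2}
closure: X∖int(X∖A) = X∖{3} = {0, 2, 1}
∂A = {0, 2, 1} minus {2} = {0, 1}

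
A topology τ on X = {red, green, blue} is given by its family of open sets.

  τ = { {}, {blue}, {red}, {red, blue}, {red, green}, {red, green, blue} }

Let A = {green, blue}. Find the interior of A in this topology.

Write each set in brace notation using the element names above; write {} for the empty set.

opens ⊆ A: {}, {blue}; union → int = {blue}

{blue}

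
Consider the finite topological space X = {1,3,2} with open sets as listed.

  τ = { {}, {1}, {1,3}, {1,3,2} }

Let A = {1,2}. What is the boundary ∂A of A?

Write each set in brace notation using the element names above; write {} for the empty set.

opens ⊆ A: {}, {1}; union → int = {1}
complement {3}; its interior {}; cl(A) = X∖{} = {1,3,2}
boundary = {1,3,2} ∖ {1} = {3,2}

{3,2}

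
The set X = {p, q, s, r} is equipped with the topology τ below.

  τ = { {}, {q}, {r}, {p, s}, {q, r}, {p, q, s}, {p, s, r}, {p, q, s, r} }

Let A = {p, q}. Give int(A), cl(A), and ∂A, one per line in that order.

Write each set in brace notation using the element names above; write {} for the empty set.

opens ⊆ A: {}, {q}; union → int = {q}
complement {s, r}; its interior {r}; cl(A) = X∖{r} = {p, q, s}
boundary = {p, q, s} ∖ {q} = {p, s}

int(A) = {q}
cl(A)  = {p, q, s}
∂A     = {p, s}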